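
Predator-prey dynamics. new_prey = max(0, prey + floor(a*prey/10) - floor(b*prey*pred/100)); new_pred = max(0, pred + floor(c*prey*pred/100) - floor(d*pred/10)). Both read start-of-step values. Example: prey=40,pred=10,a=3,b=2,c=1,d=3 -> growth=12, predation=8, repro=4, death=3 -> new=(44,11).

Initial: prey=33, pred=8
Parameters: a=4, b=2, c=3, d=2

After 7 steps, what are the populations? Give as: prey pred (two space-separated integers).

Step 1: prey: 33+13-5=41; pred: 8+7-1=14
Step 2: prey: 41+16-11=46; pred: 14+17-2=29
Step 3: prey: 46+18-26=38; pred: 29+40-5=64
Step 4: prey: 38+15-48=5; pred: 64+72-12=124
Step 5: prey: 5+2-12=0; pred: 124+18-24=118
Step 6: prey: 0+0-0=0; pred: 118+0-23=95
Step 7: prey: 0+0-0=0; pred: 95+0-19=76

Answer: 0 76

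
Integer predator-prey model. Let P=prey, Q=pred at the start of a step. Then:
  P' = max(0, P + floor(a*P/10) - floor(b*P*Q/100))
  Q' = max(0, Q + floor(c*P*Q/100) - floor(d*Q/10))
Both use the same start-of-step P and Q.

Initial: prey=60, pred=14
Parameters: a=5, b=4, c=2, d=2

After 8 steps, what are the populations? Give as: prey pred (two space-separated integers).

Answer: 0 24

Derivation:
Step 1: prey: 60+30-33=57; pred: 14+16-2=28
Step 2: prey: 57+28-63=22; pred: 28+31-5=54
Step 3: prey: 22+11-47=0; pred: 54+23-10=67
Step 4: prey: 0+0-0=0; pred: 67+0-13=54
Step 5: prey: 0+0-0=0; pred: 54+0-10=44
Step 6: prey: 0+0-0=0; pred: 44+0-8=36
Step 7: prey: 0+0-0=0; pred: 36+0-7=29
Step 8: prey: 0+0-0=0; pred: 29+0-5=24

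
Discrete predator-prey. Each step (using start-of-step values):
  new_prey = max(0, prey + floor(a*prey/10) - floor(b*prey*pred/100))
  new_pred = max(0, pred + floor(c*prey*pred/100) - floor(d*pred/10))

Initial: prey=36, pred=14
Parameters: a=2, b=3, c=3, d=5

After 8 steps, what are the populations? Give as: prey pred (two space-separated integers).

Step 1: prey: 36+7-15=28; pred: 14+15-7=22
Step 2: prey: 28+5-18=15; pred: 22+18-11=29
Step 3: prey: 15+3-13=5; pred: 29+13-14=28
Step 4: prey: 5+1-4=2; pred: 28+4-14=18
Step 5: prey: 2+0-1=1; pred: 18+1-9=10
Step 6: prey: 1+0-0=1; pred: 10+0-5=5
Step 7: prey: 1+0-0=1; pred: 5+0-2=3
Step 8: prey: 1+0-0=1; pred: 3+0-1=2

Answer: 1 2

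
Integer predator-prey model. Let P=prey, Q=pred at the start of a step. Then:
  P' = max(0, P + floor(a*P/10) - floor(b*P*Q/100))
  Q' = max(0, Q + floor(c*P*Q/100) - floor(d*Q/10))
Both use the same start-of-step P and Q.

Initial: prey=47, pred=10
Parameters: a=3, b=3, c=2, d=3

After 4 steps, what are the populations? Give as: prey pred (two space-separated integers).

Answer: 2 43

Derivation:
Step 1: prey: 47+14-14=47; pred: 10+9-3=16
Step 2: prey: 47+14-22=39; pred: 16+15-4=27
Step 3: prey: 39+11-31=19; pred: 27+21-8=40
Step 4: prey: 19+5-22=2; pred: 40+15-12=43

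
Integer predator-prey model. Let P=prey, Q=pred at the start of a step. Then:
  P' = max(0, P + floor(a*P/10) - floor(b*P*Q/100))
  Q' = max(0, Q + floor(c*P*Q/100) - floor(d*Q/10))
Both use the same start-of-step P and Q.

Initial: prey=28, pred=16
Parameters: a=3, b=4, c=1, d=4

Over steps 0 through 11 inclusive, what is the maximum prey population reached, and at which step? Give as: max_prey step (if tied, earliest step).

Answer: 40 11

Derivation:
Step 1: prey: 28+8-17=19; pred: 16+4-6=14
Step 2: prey: 19+5-10=14; pred: 14+2-5=11
Step 3: prey: 14+4-6=12; pred: 11+1-4=8
Step 4: prey: 12+3-3=12; pred: 8+0-3=5
Step 5: prey: 12+3-2=13; pred: 5+0-2=3
Step 6: prey: 13+3-1=15; pred: 3+0-1=2
Step 7: prey: 15+4-1=18; pred: 2+0-0=2
Step 8: prey: 18+5-1=22; pred: 2+0-0=2
Step 9: prey: 22+6-1=27; pred: 2+0-0=2
Step 10: prey: 27+8-2=33; pred: 2+0-0=2
Step 11: prey: 33+9-2=40; pred: 2+0-0=2
Max prey = 40 at step 11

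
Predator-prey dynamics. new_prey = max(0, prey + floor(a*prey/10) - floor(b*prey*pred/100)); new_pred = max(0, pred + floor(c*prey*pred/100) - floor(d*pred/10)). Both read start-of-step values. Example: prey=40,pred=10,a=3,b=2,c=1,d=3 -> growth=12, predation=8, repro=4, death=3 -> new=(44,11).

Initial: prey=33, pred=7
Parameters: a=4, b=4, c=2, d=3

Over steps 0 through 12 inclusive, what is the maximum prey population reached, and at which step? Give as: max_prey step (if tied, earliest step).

Answer: 38 2

Derivation:
Step 1: prey: 33+13-9=37; pred: 7+4-2=9
Step 2: prey: 37+14-13=38; pred: 9+6-2=13
Step 3: prey: 38+15-19=34; pred: 13+9-3=19
Step 4: prey: 34+13-25=22; pred: 19+12-5=26
Step 5: prey: 22+8-22=8; pred: 26+11-7=30
Step 6: prey: 8+3-9=2; pred: 30+4-9=25
Step 7: prey: 2+0-2=0; pred: 25+1-7=19
Step 8: prey: 0+0-0=0; pred: 19+0-5=14
Step 9: prey: 0+0-0=0; pred: 14+0-4=10
Step 10: prey: 0+0-0=0; pred: 10+0-3=7
Step 11: prey: 0+0-0=0; pred: 7+0-2=5
Step 12: prey: 0+0-0=0; pred: 5+0-1=4
Max prey = 38 at step 2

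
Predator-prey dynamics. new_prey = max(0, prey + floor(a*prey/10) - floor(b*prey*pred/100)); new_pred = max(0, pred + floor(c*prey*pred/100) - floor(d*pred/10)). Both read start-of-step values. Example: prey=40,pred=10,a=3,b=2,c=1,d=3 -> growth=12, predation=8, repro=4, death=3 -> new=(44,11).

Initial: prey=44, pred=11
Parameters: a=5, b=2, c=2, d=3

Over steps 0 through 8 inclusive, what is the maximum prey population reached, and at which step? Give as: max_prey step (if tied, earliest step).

Answer: 66 2

Derivation:
Step 1: prey: 44+22-9=57; pred: 11+9-3=17
Step 2: prey: 57+28-19=66; pred: 17+19-5=31
Step 3: prey: 66+33-40=59; pred: 31+40-9=62
Step 4: prey: 59+29-73=15; pred: 62+73-18=117
Step 5: prey: 15+7-35=0; pred: 117+35-35=117
Step 6: prey: 0+0-0=0; pred: 117+0-35=82
Step 7: prey: 0+0-0=0; pred: 82+0-24=58
Step 8: prey: 0+0-0=0; pred: 58+0-17=41
Max prey = 66 at step 2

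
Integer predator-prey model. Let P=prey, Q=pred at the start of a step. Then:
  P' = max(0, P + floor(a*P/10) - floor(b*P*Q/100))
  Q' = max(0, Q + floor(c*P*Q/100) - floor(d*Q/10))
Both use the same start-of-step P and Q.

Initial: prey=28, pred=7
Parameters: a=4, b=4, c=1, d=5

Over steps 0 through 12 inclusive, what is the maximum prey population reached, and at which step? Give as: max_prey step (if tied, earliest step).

Step 1: prey: 28+11-7=32; pred: 7+1-3=5
Step 2: prey: 32+12-6=38; pred: 5+1-2=4
Step 3: prey: 38+15-6=47; pred: 4+1-2=3
Step 4: prey: 47+18-5=60; pred: 3+1-1=3
Step 5: prey: 60+24-7=77; pred: 3+1-1=3
Step 6: prey: 77+30-9=98; pred: 3+2-1=4
Step 7: prey: 98+39-15=122; pred: 4+3-2=5
Step 8: prey: 122+48-24=146; pred: 5+6-2=9
Step 9: prey: 146+58-52=152; pred: 9+13-4=18
Step 10: prey: 152+60-109=103; pred: 18+27-9=36
Step 11: prey: 103+41-148=0; pred: 36+37-18=55
Step 12: prey: 0+0-0=0; pred: 55+0-27=28
Max prey = 152 at step 9

Answer: 152 9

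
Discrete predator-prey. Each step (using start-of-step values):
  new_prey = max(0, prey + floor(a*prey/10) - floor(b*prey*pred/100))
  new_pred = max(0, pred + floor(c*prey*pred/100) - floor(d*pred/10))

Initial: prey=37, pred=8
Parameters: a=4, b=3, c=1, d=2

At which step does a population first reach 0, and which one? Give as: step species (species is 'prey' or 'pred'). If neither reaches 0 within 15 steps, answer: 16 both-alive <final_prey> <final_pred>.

Answer: 16 both-alive 1 8

Derivation:
Step 1: prey: 37+14-8=43; pred: 8+2-1=9
Step 2: prey: 43+17-11=49; pred: 9+3-1=11
Step 3: prey: 49+19-16=52; pred: 11+5-2=14
Step 4: prey: 52+20-21=51; pred: 14+7-2=19
Step 5: prey: 51+20-29=42; pred: 19+9-3=25
Step 6: prey: 42+16-31=27; pred: 25+10-5=30
Step 7: prey: 27+10-24=13; pred: 30+8-6=32
Step 8: prey: 13+5-12=6; pred: 32+4-6=30
Step 9: prey: 6+2-5=3; pred: 30+1-6=25
Step 10: prey: 3+1-2=2; pred: 25+0-5=20
Step 11: prey: 2+0-1=1; pred: 20+0-4=16
Step 12: prey: 1+0-0=1; pred: 16+0-3=13
Step 13: prey: 1+0-0=1; pred: 13+0-2=11
Step 14: prey: 1+0-0=1; pred: 11+0-2=9
Step 15: prey: 1+0-0=1; pred: 9+0-1=8
No extinction within 15 steps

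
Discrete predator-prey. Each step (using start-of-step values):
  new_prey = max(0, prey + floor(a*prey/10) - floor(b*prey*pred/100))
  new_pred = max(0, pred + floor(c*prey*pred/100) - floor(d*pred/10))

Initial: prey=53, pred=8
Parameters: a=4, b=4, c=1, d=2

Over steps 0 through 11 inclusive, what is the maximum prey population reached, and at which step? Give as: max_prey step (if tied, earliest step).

Answer: 58 1

Derivation:
Step 1: prey: 53+21-16=58; pred: 8+4-1=11
Step 2: prey: 58+23-25=56; pred: 11+6-2=15
Step 3: prey: 56+22-33=45; pred: 15+8-3=20
Step 4: prey: 45+18-36=27; pred: 20+9-4=25
Step 5: prey: 27+10-27=10; pred: 25+6-5=26
Step 6: prey: 10+4-10=4; pred: 26+2-5=23
Step 7: prey: 4+1-3=2; pred: 23+0-4=19
Step 8: prey: 2+0-1=1; pred: 19+0-3=16
Step 9: prey: 1+0-0=1; pred: 16+0-3=13
Step 10: prey: 1+0-0=1; pred: 13+0-2=11
Step 11: prey: 1+0-0=1; pred: 11+0-2=9
Max prey = 58 at step 1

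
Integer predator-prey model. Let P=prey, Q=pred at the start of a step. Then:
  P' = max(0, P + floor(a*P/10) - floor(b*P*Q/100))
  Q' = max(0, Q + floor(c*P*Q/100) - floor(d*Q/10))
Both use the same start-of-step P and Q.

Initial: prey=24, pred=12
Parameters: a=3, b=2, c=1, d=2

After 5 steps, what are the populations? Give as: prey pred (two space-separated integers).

Answer: 29 16

Derivation:
Step 1: prey: 24+7-5=26; pred: 12+2-2=12
Step 2: prey: 26+7-6=27; pred: 12+3-2=13
Step 3: prey: 27+8-7=28; pred: 13+3-2=14
Step 4: prey: 28+8-7=29; pred: 14+3-2=15
Step 5: prey: 29+8-8=29; pred: 15+4-3=16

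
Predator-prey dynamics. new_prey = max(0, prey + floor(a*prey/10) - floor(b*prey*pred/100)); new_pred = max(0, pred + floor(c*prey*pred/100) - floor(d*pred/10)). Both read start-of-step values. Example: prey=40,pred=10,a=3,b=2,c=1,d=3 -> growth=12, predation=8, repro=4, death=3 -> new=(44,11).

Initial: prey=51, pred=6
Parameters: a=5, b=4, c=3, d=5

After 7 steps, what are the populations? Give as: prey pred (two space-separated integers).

Step 1: prey: 51+25-12=64; pred: 6+9-3=12
Step 2: prey: 64+32-30=66; pred: 12+23-6=29
Step 3: prey: 66+33-76=23; pred: 29+57-14=72
Step 4: prey: 23+11-66=0; pred: 72+49-36=85
Step 5: prey: 0+0-0=0; pred: 85+0-42=43
Step 6: prey: 0+0-0=0; pred: 43+0-21=22
Step 7: prey: 0+0-0=0; pred: 22+0-11=11

Answer: 0 11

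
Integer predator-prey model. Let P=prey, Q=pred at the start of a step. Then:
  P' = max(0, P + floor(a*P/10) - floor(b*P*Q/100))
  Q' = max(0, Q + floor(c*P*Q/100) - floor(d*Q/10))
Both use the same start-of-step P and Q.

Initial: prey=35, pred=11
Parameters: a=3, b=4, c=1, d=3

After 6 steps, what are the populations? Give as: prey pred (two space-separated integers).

Step 1: prey: 35+10-15=30; pred: 11+3-3=11
Step 2: prey: 30+9-13=26; pred: 11+3-3=11
Step 3: prey: 26+7-11=22; pred: 11+2-3=10
Step 4: prey: 22+6-8=20; pred: 10+2-3=9
Step 5: prey: 20+6-7=19; pred: 9+1-2=8
Step 6: prey: 19+5-6=18; pred: 8+1-2=7

Answer: 18 7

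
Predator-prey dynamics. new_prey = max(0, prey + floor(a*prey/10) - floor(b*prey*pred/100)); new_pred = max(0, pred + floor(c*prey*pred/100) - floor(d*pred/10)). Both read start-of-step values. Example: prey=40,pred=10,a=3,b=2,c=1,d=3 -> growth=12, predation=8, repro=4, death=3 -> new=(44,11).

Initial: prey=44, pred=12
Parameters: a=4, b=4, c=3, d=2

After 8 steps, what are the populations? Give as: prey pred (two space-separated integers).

Answer: 0 23

Derivation:
Step 1: prey: 44+17-21=40; pred: 12+15-2=25
Step 2: prey: 40+16-40=16; pred: 25+30-5=50
Step 3: prey: 16+6-32=0; pred: 50+24-10=64
Step 4: prey: 0+0-0=0; pred: 64+0-12=52
Step 5: prey: 0+0-0=0; pred: 52+0-10=42
Step 6: prey: 0+0-0=0; pred: 42+0-8=34
Step 7: prey: 0+0-0=0; pred: 34+0-6=28
Step 8: prey: 0+0-0=0; pred: 28+0-5=23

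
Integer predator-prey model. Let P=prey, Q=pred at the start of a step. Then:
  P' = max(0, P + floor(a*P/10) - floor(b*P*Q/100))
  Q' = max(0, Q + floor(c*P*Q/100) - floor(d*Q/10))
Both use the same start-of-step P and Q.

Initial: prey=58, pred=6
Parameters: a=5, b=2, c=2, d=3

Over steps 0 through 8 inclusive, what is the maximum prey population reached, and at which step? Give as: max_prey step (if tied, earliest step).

Step 1: prey: 58+29-6=81; pred: 6+6-1=11
Step 2: prey: 81+40-17=104; pred: 11+17-3=25
Step 3: prey: 104+52-52=104; pred: 25+52-7=70
Step 4: prey: 104+52-145=11; pred: 70+145-21=194
Step 5: prey: 11+5-42=0; pred: 194+42-58=178
Step 6: prey: 0+0-0=0; pred: 178+0-53=125
Step 7: prey: 0+0-0=0; pred: 125+0-37=88
Step 8: prey: 0+0-0=0; pred: 88+0-26=62
Max prey = 104 at step 2

Answer: 104 2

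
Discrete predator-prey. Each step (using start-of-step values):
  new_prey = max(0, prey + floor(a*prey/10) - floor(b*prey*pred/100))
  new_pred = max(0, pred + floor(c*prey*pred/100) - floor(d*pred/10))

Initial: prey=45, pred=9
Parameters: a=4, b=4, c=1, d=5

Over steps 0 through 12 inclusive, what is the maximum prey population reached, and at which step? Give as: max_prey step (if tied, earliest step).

Step 1: prey: 45+18-16=47; pred: 9+4-4=9
Step 2: prey: 47+18-16=49; pred: 9+4-4=9
Step 3: prey: 49+19-17=51; pred: 9+4-4=9
Step 4: prey: 51+20-18=53; pred: 9+4-4=9
Step 5: prey: 53+21-19=55; pred: 9+4-4=9
Step 6: prey: 55+22-19=58; pred: 9+4-4=9
Step 7: prey: 58+23-20=61; pred: 9+5-4=10
Step 8: prey: 61+24-24=61; pred: 10+6-5=11
Step 9: prey: 61+24-26=59; pred: 11+6-5=12
Step 10: prey: 59+23-28=54; pred: 12+7-6=13
Step 11: prey: 54+21-28=47; pred: 13+7-6=14
Step 12: prey: 47+18-26=39; pred: 14+6-7=13
Max prey = 61 at step 7

Answer: 61 7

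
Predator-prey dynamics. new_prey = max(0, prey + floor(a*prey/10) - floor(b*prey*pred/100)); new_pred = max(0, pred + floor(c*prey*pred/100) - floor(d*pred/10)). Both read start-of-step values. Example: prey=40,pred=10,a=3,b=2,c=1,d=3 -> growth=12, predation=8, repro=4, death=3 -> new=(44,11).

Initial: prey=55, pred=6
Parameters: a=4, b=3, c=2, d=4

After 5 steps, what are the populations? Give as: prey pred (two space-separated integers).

Answer: 0 64

Derivation:
Step 1: prey: 55+22-9=68; pred: 6+6-2=10
Step 2: prey: 68+27-20=75; pred: 10+13-4=19
Step 3: prey: 75+30-42=63; pred: 19+28-7=40
Step 4: prey: 63+25-75=13; pred: 40+50-16=74
Step 5: prey: 13+5-28=0; pred: 74+19-29=64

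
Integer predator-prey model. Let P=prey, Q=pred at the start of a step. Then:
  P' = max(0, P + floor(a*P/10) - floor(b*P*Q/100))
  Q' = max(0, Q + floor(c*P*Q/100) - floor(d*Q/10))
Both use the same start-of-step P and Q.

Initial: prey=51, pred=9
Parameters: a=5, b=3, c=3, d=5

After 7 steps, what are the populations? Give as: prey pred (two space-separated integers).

Answer: 0 11

Derivation:
Step 1: prey: 51+25-13=63; pred: 9+13-4=18
Step 2: prey: 63+31-34=60; pred: 18+34-9=43
Step 3: prey: 60+30-77=13; pred: 43+77-21=99
Step 4: prey: 13+6-38=0; pred: 99+38-49=88
Step 5: prey: 0+0-0=0; pred: 88+0-44=44
Step 6: prey: 0+0-0=0; pred: 44+0-22=22
Step 7: prey: 0+0-0=0; pred: 22+0-11=11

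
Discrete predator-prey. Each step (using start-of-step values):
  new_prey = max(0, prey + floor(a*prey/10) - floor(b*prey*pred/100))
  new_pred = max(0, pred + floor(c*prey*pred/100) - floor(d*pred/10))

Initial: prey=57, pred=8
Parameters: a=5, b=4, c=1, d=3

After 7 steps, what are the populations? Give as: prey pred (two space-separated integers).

Step 1: prey: 57+28-18=67; pred: 8+4-2=10
Step 2: prey: 67+33-26=74; pred: 10+6-3=13
Step 3: prey: 74+37-38=73; pred: 13+9-3=19
Step 4: prey: 73+36-55=54; pred: 19+13-5=27
Step 5: prey: 54+27-58=23; pred: 27+14-8=33
Step 6: prey: 23+11-30=4; pred: 33+7-9=31
Step 7: prey: 4+2-4=2; pred: 31+1-9=23

Answer: 2 23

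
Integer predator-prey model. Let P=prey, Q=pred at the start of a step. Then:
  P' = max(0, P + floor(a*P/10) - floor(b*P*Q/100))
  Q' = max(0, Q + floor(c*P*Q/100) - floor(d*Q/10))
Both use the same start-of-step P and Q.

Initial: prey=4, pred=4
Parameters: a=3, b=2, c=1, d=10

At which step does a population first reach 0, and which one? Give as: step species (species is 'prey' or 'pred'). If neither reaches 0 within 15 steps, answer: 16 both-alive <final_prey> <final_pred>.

Step 1: prey: 4+1-0=5; pred: 4+0-4=0
First extinction: pred at step 1

Answer: 1 pred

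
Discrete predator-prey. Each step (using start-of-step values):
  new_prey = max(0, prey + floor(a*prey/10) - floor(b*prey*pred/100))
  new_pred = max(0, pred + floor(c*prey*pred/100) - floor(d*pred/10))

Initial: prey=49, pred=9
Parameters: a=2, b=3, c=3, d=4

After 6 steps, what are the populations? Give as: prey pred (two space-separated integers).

Answer: 0 14

Derivation:
Step 1: prey: 49+9-13=45; pred: 9+13-3=19
Step 2: prey: 45+9-25=29; pred: 19+25-7=37
Step 3: prey: 29+5-32=2; pred: 37+32-14=55
Step 4: prey: 2+0-3=0; pred: 55+3-22=36
Step 5: prey: 0+0-0=0; pred: 36+0-14=22
Step 6: prey: 0+0-0=0; pred: 22+0-8=14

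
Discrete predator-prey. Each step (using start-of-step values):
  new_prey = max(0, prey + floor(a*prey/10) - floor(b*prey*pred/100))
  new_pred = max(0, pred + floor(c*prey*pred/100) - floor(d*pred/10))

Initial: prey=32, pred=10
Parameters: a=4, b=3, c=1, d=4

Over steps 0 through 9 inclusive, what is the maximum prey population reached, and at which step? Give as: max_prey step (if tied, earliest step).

Step 1: prey: 32+12-9=35; pred: 10+3-4=9
Step 2: prey: 35+14-9=40; pred: 9+3-3=9
Step 3: prey: 40+16-10=46; pred: 9+3-3=9
Step 4: prey: 46+18-12=52; pred: 9+4-3=10
Step 5: prey: 52+20-15=57; pred: 10+5-4=11
Step 6: prey: 57+22-18=61; pred: 11+6-4=13
Step 7: prey: 61+24-23=62; pred: 13+7-5=15
Step 8: prey: 62+24-27=59; pred: 15+9-6=18
Step 9: prey: 59+23-31=51; pred: 18+10-7=21
Max prey = 62 at step 7

Answer: 62 7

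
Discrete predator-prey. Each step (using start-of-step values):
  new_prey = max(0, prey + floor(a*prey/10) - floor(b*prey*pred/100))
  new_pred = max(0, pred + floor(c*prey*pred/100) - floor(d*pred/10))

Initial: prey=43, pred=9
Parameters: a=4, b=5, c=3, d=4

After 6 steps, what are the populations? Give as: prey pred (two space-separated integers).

Step 1: prey: 43+17-19=41; pred: 9+11-3=17
Step 2: prey: 41+16-34=23; pred: 17+20-6=31
Step 3: prey: 23+9-35=0; pred: 31+21-12=40
Step 4: prey: 0+0-0=0; pred: 40+0-16=24
Step 5: prey: 0+0-0=0; pred: 24+0-9=15
Step 6: prey: 0+0-0=0; pred: 15+0-6=9

Answer: 0 9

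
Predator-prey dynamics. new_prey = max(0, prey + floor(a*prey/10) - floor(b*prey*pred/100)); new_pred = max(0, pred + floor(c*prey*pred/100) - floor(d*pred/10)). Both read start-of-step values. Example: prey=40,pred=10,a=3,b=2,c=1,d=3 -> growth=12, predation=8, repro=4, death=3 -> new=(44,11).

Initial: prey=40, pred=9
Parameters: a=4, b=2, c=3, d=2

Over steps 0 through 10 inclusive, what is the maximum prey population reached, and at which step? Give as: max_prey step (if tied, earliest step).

Step 1: prey: 40+16-7=49; pred: 9+10-1=18
Step 2: prey: 49+19-17=51; pred: 18+26-3=41
Step 3: prey: 51+20-41=30; pred: 41+62-8=95
Step 4: prey: 30+12-57=0; pred: 95+85-19=161
Step 5: prey: 0+0-0=0; pred: 161+0-32=129
Step 6: prey: 0+0-0=0; pred: 129+0-25=104
Step 7: prey: 0+0-0=0; pred: 104+0-20=84
Step 8: prey: 0+0-0=0; pred: 84+0-16=68
Step 9: prey: 0+0-0=0; pred: 68+0-13=55
Step 10: prey: 0+0-0=0; pred: 55+0-11=44
Max prey = 51 at step 2

Answer: 51 2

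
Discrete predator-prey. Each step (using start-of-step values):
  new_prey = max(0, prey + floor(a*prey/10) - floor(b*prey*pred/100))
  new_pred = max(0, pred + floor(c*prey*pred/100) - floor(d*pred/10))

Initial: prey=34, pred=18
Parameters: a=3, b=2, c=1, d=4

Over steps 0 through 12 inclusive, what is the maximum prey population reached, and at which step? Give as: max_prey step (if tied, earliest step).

Step 1: prey: 34+10-12=32; pred: 18+6-7=17
Step 2: prey: 32+9-10=31; pred: 17+5-6=16
Step 3: prey: 31+9-9=31; pred: 16+4-6=14
Step 4: prey: 31+9-8=32; pred: 14+4-5=13
Step 5: prey: 32+9-8=33; pred: 13+4-5=12
Step 6: prey: 33+9-7=35; pred: 12+3-4=11
Step 7: prey: 35+10-7=38; pred: 11+3-4=10
Step 8: prey: 38+11-7=42; pred: 10+3-4=9
Step 9: prey: 42+12-7=47; pred: 9+3-3=9
Step 10: prey: 47+14-8=53; pred: 9+4-3=10
Step 11: prey: 53+15-10=58; pred: 10+5-4=11
Step 12: prey: 58+17-12=63; pred: 11+6-4=13
Max prey = 63 at step 12

Answer: 63 12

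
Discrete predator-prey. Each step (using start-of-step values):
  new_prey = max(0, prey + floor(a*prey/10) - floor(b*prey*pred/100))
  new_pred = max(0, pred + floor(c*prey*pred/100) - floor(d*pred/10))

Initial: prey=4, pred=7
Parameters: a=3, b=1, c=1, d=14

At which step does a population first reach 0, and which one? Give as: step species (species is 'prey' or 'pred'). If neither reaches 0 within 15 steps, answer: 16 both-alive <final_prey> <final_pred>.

Answer: 1 pred

Derivation:
Step 1: prey: 4+1-0=5; pred: 7+0-9=0
First extinction: pred at step 1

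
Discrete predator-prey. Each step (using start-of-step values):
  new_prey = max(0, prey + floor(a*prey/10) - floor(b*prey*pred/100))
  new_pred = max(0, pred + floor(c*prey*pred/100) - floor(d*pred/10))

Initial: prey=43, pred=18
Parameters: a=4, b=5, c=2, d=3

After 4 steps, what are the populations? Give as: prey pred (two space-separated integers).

Step 1: prey: 43+17-38=22; pred: 18+15-5=28
Step 2: prey: 22+8-30=0; pred: 28+12-8=32
Step 3: prey: 0+0-0=0; pred: 32+0-9=23
Step 4: prey: 0+0-0=0; pred: 23+0-6=17

Answer: 0 17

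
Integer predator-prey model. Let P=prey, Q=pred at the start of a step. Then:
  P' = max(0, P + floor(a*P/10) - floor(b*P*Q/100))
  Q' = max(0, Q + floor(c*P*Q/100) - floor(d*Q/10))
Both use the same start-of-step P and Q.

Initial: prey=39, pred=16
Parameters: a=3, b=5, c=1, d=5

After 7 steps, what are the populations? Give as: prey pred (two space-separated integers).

Answer: 19 1

Derivation:
Step 1: prey: 39+11-31=19; pred: 16+6-8=14
Step 2: prey: 19+5-13=11; pred: 14+2-7=9
Step 3: prey: 11+3-4=10; pred: 9+0-4=5
Step 4: prey: 10+3-2=11; pred: 5+0-2=3
Step 5: prey: 11+3-1=13; pred: 3+0-1=2
Step 6: prey: 13+3-1=15; pred: 2+0-1=1
Step 7: prey: 15+4-0=19; pred: 1+0-0=1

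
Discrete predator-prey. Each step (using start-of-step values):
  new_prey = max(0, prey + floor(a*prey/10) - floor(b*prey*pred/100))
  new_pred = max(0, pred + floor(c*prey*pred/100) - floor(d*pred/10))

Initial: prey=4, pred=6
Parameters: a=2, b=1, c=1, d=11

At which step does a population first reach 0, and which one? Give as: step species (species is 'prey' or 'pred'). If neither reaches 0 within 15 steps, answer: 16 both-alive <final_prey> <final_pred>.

Answer: 1 pred

Derivation:
Step 1: prey: 4+0-0=4; pred: 6+0-6=0
First extinction: pred at step 1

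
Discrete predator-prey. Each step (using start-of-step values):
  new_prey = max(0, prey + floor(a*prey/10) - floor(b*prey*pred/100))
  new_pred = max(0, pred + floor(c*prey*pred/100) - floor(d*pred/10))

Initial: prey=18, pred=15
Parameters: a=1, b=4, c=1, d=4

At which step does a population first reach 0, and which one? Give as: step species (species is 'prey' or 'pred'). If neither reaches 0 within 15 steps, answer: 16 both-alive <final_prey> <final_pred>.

Step 1: prey: 18+1-10=9; pred: 15+2-6=11
Step 2: prey: 9+0-3=6; pred: 11+0-4=7
Step 3: prey: 6+0-1=5; pred: 7+0-2=5
Step 4: prey: 5+0-1=4; pred: 5+0-2=3
Step 5: prey: 4+0-0=4; pred: 3+0-1=2
Step 6: prey: 4+0-0=4; pred: 2+0-0=2
Steps 7-15: state stable at prey=4, pred=2 (no change)
No extinction within 15 steps

Answer: 16 both-alive 4 2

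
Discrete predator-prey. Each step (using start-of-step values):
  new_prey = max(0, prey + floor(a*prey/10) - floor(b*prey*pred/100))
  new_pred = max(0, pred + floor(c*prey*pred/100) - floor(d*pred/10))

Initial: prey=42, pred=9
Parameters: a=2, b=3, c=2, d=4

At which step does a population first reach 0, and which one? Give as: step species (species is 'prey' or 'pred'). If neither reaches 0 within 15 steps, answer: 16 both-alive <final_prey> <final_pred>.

Answer: 16 both-alive 3 2

Derivation:
Step 1: prey: 42+8-11=39; pred: 9+7-3=13
Step 2: prey: 39+7-15=31; pred: 13+10-5=18
Step 3: prey: 31+6-16=21; pred: 18+11-7=22
Step 4: prey: 21+4-13=12; pred: 22+9-8=23
Step 5: prey: 12+2-8=6; pred: 23+5-9=19
Step 6: prey: 6+1-3=4; pred: 19+2-7=14
Step 7: prey: 4+0-1=3; pred: 14+1-5=10
Step 8: prey: 3+0-0=3; pred: 10+0-4=6
Step 9: prey: 3+0-0=3; pred: 6+0-2=4
Step 10: prey: 3+0-0=3; pred: 4+0-1=3
Step 11: prey: 3+0-0=3; pred: 3+0-1=2
Step 12: prey: 3+0-0=3; pred: 2+0-0=2
Steps 13-15: state stable at prey=3, pred=2 (no change)
No extinction within 15 steps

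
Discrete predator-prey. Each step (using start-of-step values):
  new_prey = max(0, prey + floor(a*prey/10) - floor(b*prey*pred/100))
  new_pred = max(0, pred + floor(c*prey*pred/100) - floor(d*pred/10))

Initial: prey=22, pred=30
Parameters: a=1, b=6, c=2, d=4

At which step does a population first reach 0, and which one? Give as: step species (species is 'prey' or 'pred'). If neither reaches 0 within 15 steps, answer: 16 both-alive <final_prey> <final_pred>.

Answer: 1 prey

Derivation:
Step 1: prey: 22+2-39=0; pred: 30+13-12=31
First extinction: prey at step 1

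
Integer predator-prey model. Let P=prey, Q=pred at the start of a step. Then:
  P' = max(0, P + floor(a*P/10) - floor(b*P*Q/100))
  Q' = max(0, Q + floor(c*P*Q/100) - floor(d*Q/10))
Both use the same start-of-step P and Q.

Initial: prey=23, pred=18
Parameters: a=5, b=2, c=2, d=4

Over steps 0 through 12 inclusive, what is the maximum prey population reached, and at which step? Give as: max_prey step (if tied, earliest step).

Answer: 33 3

Derivation:
Step 1: prey: 23+11-8=26; pred: 18+8-7=19
Step 2: prey: 26+13-9=30; pred: 19+9-7=21
Step 3: prey: 30+15-12=33; pred: 21+12-8=25
Step 4: prey: 33+16-16=33; pred: 25+16-10=31
Step 5: prey: 33+16-20=29; pred: 31+20-12=39
Step 6: prey: 29+14-22=21; pred: 39+22-15=46
Step 7: prey: 21+10-19=12; pred: 46+19-18=47
Step 8: prey: 12+6-11=7; pred: 47+11-18=40
Step 9: prey: 7+3-5=5; pred: 40+5-16=29
Step 10: prey: 5+2-2=5; pred: 29+2-11=20
Step 11: prey: 5+2-2=5; pred: 20+2-8=14
Step 12: prey: 5+2-1=6; pred: 14+1-5=10
Max prey = 33 at step 3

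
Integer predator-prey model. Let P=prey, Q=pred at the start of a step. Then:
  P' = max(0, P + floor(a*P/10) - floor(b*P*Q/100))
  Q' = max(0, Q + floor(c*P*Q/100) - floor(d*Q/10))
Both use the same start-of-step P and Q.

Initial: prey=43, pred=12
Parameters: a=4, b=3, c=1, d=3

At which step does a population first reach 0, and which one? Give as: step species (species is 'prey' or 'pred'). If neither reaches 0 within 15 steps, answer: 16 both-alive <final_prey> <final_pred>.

Answer: 16 both-alive 22 6

Derivation:
Step 1: prey: 43+17-15=45; pred: 12+5-3=14
Step 2: prey: 45+18-18=45; pred: 14+6-4=16
Step 3: prey: 45+18-21=42; pred: 16+7-4=19
Step 4: prey: 42+16-23=35; pred: 19+7-5=21
Step 5: prey: 35+14-22=27; pred: 21+7-6=22
Step 6: prey: 27+10-17=20; pred: 22+5-6=21
Step 7: prey: 20+8-12=16; pred: 21+4-6=19
Step 8: prey: 16+6-9=13; pred: 19+3-5=17
Step 9: prey: 13+5-6=12; pred: 17+2-5=14
Step 10: prey: 12+4-5=11; pred: 14+1-4=11
Step 11: prey: 11+4-3=12; pred: 11+1-3=9
Step 12: prey: 12+4-3=13; pred: 9+1-2=8
Step 13: prey: 13+5-3=15; pred: 8+1-2=7
Step 14: prey: 15+6-3=18; pred: 7+1-2=6
Step 15: prey: 18+7-3=22; pred: 6+1-1=6
No extinction within 15 steps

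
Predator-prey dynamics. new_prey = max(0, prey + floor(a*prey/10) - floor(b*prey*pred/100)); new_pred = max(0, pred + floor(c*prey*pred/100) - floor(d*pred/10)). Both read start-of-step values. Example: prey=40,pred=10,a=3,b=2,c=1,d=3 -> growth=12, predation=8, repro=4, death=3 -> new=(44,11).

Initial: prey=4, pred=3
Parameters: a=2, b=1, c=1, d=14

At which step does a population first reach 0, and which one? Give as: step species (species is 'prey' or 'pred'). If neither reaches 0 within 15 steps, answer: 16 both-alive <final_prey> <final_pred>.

Answer: 1 pred

Derivation:
Step 1: prey: 4+0-0=4; pred: 3+0-4=0
First extinction: pred at step 1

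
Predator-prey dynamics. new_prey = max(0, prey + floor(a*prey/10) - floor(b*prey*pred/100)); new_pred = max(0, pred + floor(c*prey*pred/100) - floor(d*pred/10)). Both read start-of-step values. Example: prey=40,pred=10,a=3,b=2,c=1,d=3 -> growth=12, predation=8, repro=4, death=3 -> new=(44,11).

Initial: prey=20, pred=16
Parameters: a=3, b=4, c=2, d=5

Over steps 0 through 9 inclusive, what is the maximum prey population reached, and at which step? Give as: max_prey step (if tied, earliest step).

Step 1: prey: 20+6-12=14; pred: 16+6-8=14
Step 2: prey: 14+4-7=11; pred: 14+3-7=10
Step 3: prey: 11+3-4=10; pred: 10+2-5=7
Step 4: prey: 10+3-2=11; pred: 7+1-3=5
Step 5: prey: 11+3-2=12; pred: 5+1-2=4
Step 6: prey: 12+3-1=14; pred: 4+0-2=2
Step 7: prey: 14+4-1=17; pred: 2+0-1=1
Step 8: prey: 17+5-0=22; pred: 1+0-0=1
Step 9: prey: 22+6-0=28; pred: 1+0-0=1
Max prey = 28 at step 9

Answer: 28 9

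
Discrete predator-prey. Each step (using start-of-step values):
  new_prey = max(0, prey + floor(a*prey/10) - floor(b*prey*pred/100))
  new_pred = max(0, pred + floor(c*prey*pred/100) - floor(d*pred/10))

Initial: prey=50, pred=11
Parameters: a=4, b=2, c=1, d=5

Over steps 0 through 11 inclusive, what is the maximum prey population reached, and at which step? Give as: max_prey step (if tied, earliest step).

Step 1: prey: 50+20-11=59; pred: 11+5-5=11
Step 2: prey: 59+23-12=70; pred: 11+6-5=12
Step 3: prey: 70+28-16=82; pred: 12+8-6=14
Step 4: prey: 82+32-22=92; pred: 14+11-7=18
Step 5: prey: 92+36-33=95; pred: 18+16-9=25
Step 6: prey: 95+38-47=86; pred: 25+23-12=36
Step 7: prey: 86+34-61=59; pred: 36+30-18=48
Step 8: prey: 59+23-56=26; pred: 48+28-24=52
Step 9: prey: 26+10-27=9; pred: 52+13-26=39
Step 10: prey: 9+3-7=5; pred: 39+3-19=23
Step 11: prey: 5+2-2=5; pred: 23+1-11=13
Max prey = 95 at step 5

Answer: 95 5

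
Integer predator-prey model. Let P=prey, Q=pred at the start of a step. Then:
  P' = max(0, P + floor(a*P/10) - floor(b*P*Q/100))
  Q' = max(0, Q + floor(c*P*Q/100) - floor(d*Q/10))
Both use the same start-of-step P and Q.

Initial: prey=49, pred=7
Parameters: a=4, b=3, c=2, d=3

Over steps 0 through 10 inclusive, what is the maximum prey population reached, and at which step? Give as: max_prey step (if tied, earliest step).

Step 1: prey: 49+19-10=58; pred: 7+6-2=11
Step 2: prey: 58+23-19=62; pred: 11+12-3=20
Step 3: prey: 62+24-37=49; pred: 20+24-6=38
Step 4: prey: 49+19-55=13; pred: 38+37-11=64
Step 5: prey: 13+5-24=0; pred: 64+16-19=61
Step 6: prey: 0+0-0=0; pred: 61+0-18=43
Step 7: prey: 0+0-0=0; pred: 43+0-12=31
Step 8: prey: 0+0-0=0; pred: 31+0-9=22
Step 9: prey: 0+0-0=0; pred: 22+0-6=16
Step 10: prey: 0+0-0=0; pred: 16+0-4=12
Max prey = 62 at step 2

Answer: 62 2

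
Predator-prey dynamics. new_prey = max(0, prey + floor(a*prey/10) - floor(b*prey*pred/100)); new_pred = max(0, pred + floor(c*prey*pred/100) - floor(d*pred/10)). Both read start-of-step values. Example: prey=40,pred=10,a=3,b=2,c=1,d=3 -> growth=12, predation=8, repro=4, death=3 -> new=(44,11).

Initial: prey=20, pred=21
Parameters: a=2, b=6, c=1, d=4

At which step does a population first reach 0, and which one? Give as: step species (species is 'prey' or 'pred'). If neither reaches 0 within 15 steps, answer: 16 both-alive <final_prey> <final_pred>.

Step 1: prey: 20+4-25=0; pred: 21+4-8=17
First extinction: prey at step 1

Answer: 1 prey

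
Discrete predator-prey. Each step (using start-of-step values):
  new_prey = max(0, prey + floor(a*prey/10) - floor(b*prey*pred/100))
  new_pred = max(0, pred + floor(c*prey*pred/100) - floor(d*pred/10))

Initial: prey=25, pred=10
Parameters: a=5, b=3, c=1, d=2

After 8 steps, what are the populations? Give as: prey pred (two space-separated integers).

Step 1: prey: 25+12-7=30; pred: 10+2-2=10
Step 2: prey: 30+15-9=36; pred: 10+3-2=11
Step 3: prey: 36+18-11=43; pred: 11+3-2=12
Step 4: prey: 43+21-15=49; pred: 12+5-2=15
Step 5: prey: 49+24-22=51; pred: 15+7-3=19
Step 6: prey: 51+25-29=47; pred: 19+9-3=25
Step 7: prey: 47+23-35=35; pred: 25+11-5=31
Step 8: prey: 35+17-32=20; pred: 31+10-6=35

Answer: 20 35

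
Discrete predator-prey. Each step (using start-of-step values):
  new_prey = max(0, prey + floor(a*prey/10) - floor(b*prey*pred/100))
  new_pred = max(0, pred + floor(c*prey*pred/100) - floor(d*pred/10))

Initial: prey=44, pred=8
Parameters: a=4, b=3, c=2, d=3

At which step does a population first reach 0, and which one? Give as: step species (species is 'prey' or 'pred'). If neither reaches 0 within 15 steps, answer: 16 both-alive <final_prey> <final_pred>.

Step 1: prey: 44+17-10=51; pred: 8+7-2=13
Step 2: prey: 51+20-19=52; pred: 13+13-3=23
Step 3: prey: 52+20-35=37; pred: 23+23-6=40
Step 4: prey: 37+14-44=7; pred: 40+29-12=57
Step 5: prey: 7+2-11=0; pred: 57+7-17=47
First extinction: prey at step 5

Answer: 5 prey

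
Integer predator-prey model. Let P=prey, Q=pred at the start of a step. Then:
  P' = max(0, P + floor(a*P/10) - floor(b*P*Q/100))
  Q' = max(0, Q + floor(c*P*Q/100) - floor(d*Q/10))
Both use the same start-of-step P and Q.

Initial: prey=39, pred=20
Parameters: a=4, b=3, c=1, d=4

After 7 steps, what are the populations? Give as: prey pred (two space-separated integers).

Answer: 30 7

Derivation:
Step 1: prey: 39+15-23=31; pred: 20+7-8=19
Step 2: prey: 31+12-17=26; pred: 19+5-7=17
Step 3: prey: 26+10-13=23; pred: 17+4-6=15
Step 4: prey: 23+9-10=22; pred: 15+3-6=12
Step 5: prey: 22+8-7=23; pred: 12+2-4=10
Step 6: prey: 23+9-6=26; pred: 10+2-4=8
Step 7: prey: 26+10-6=30; pred: 8+2-3=7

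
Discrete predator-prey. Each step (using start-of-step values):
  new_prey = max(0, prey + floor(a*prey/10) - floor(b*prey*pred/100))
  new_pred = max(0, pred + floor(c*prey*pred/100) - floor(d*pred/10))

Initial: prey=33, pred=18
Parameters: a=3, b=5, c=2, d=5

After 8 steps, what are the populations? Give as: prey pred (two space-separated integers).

Answer: 1 1

Derivation:
Step 1: prey: 33+9-29=13; pred: 18+11-9=20
Step 2: prey: 13+3-13=3; pred: 20+5-10=15
Step 3: prey: 3+0-2=1; pred: 15+0-7=8
Step 4: prey: 1+0-0=1; pred: 8+0-4=4
Step 5: prey: 1+0-0=1; pred: 4+0-2=2
Step 6: prey: 1+0-0=1; pred: 2+0-1=1
Step 7: prey: 1+0-0=1; pred: 1+0-0=1
Step 8: prey: 1+0-0=1; pred: 1+0-0=1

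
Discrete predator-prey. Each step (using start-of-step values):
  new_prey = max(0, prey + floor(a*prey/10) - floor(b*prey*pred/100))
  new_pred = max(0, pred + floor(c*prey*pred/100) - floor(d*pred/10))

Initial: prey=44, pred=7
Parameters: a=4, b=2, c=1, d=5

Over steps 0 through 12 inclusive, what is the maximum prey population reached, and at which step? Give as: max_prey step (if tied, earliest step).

Step 1: prey: 44+17-6=55; pred: 7+3-3=7
Step 2: prey: 55+22-7=70; pred: 7+3-3=7
Step 3: prey: 70+28-9=89; pred: 7+4-3=8
Step 4: prey: 89+35-14=110; pred: 8+7-4=11
Step 5: prey: 110+44-24=130; pred: 11+12-5=18
Step 6: prey: 130+52-46=136; pred: 18+23-9=32
Step 7: prey: 136+54-87=103; pred: 32+43-16=59
Step 8: prey: 103+41-121=23; pred: 59+60-29=90
Step 9: prey: 23+9-41=0; pred: 90+20-45=65
Step 10: prey: 0+0-0=0; pred: 65+0-32=33
Step 11: prey: 0+0-0=0; pred: 33+0-16=17
Step 12: prey: 0+0-0=0; pred: 17+0-8=9
Max prey = 136 at step 6

Answer: 136 6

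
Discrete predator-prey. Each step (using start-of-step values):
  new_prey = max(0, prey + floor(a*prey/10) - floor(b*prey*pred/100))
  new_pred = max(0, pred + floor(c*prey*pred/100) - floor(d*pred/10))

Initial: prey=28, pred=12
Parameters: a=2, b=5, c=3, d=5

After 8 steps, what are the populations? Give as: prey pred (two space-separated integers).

Answer: 2 1

Derivation:
Step 1: prey: 28+5-16=17; pred: 12+10-6=16
Step 2: prey: 17+3-13=7; pred: 16+8-8=16
Step 3: prey: 7+1-5=3; pred: 16+3-8=11
Step 4: prey: 3+0-1=2; pred: 11+0-5=6
Step 5: prey: 2+0-0=2; pred: 6+0-3=3
Step 6: prey: 2+0-0=2; pred: 3+0-1=2
Step 7: prey: 2+0-0=2; pred: 2+0-1=1
Step 8: prey: 2+0-0=2; pred: 1+0-0=1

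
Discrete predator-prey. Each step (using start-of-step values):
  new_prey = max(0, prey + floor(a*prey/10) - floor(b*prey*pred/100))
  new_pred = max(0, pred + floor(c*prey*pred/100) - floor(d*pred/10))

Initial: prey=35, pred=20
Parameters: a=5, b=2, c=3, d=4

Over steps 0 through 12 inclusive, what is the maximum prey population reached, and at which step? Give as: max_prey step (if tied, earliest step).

Answer: 38 1

Derivation:
Step 1: prey: 35+17-14=38; pred: 20+21-8=33
Step 2: prey: 38+19-25=32; pred: 33+37-13=57
Step 3: prey: 32+16-36=12; pred: 57+54-22=89
Step 4: prey: 12+6-21=0; pred: 89+32-35=86
Step 5: prey: 0+0-0=0; pred: 86+0-34=52
Step 6: prey: 0+0-0=0; pred: 52+0-20=32
Step 7: prey: 0+0-0=0; pred: 32+0-12=20
Step 8: prey: 0+0-0=0; pred: 20+0-8=12
Step 9: prey: 0+0-0=0; pred: 12+0-4=8
Step 10: prey: 0+0-0=0; pred: 8+0-3=5
Step 11: prey: 0+0-0=0; pred: 5+0-2=3
Step 12: prey: 0+0-0=0; pred: 3+0-1=2
Max prey = 38 at step 1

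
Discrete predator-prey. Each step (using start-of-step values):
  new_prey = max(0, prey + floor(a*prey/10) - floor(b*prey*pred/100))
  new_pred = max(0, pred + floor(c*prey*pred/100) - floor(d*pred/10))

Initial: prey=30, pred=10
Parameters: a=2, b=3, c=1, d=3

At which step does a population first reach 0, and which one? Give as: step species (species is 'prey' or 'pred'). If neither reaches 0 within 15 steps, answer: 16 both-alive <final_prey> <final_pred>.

Step 1: prey: 30+6-9=27; pred: 10+3-3=10
Step 2: prey: 27+5-8=24; pred: 10+2-3=9
Step 3: prey: 24+4-6=22; pred: 9+2-2=9
Step 4: prey: 22+4-5=21; pred: 9+1-2=8
Step 5: prey: 21+4-5=20; pred: 8+1-2=7
Step 6: prey: 20+4-4=20; pred: 7+1-2=6
Step 7: prey: 20+4-3=21; pred: 6+1-1=6
Step 8: prey: 21+4-3=22; pred: 6+1-1=6
Step 9: prey: 22+4-3=23; pred: 6+1-1=6
Step 10: prey: 23+4-4=23; pred: 6+1-1=6
Steps 11-15: state stable at prey=23, pred=6 (no change)
No extinction within 15 steps

Answer: 16 both-alive 23 6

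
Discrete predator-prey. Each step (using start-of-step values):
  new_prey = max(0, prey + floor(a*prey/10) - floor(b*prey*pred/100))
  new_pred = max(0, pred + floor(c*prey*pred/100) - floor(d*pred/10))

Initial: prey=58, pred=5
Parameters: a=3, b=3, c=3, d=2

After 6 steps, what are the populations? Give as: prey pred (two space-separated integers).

Answer: 0 77

Derivation:
Step 1: prey: 58+17-8=67; pred: 5+8-1=12
Step 2: prey: 67+20-24=63; pred: 12+24-2=34
Step 3: prey: 63+18-64=17; pred: 34+64-6=92
Step 4: prey: 17+5-46=0; pred: 92+46-18=120
Step 5: prey: 0+0-0=0; pred: 120+0-24=96
Step 6: prey: 0+0-0=0; pred: 96+0-19=77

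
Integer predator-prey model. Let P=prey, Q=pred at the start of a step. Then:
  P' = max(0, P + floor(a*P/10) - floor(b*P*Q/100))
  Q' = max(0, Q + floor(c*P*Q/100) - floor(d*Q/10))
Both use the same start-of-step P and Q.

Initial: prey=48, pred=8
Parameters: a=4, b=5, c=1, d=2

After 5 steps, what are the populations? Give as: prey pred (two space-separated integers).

Step 1: prey: 48+19-19=48; pred: 8+3-1=10
Step 2: prey: 48+19-24=43; pred: 10+4-2=12
Step 3: prey: 43+17-25=35; pred: 12+5-2=15
Step 4: prey: 35+14-26=23; pred: 15+5-3=17
Step 5: prey: 23+9-19=13; pred: 17+3-3=17

Answer: 13 17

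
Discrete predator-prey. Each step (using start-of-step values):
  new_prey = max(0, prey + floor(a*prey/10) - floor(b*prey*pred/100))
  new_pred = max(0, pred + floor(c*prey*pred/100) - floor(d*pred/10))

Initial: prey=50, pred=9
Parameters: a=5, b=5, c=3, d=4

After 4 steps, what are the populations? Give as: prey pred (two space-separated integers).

Answer: 0 38

Derivation:
Step 1: prey: 50+25-22=53; pred: 9+13-3=19
Step 2: prey: 53+26-50=29; pred: 19+30-7=42
Step 3: prey: 29+14-60=0; pred: 42+36-16=62
Step 4: prey: 0+0-0=0; pred: 62+0-24=38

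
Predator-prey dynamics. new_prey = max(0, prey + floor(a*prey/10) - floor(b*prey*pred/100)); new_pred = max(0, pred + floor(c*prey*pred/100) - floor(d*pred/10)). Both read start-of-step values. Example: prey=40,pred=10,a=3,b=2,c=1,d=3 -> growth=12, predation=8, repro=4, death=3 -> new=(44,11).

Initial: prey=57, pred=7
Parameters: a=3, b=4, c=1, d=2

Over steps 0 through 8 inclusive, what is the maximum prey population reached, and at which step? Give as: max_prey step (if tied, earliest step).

Step 1: prey: 57+17-15=59; pred: 7+3-1=9
Step 2: prey: 59+17-21=55; pred: 9+5-1=13
Step 3: prey: 55+16-28=43; pred: 13+7-2=18
Step 4: prey: 43+12-30=25; pred: 18+7-3=22
Step 5: prey: 25+7-22=10; pred: 22+5-4=23
Step 6: prey: 10+3-9=4; pred: 23+2-4=21
Step 7: prey: 4+1-3=2; pred: 21+0-4=17
Step 8: prey: 2+0-1=1; pred: 17+0-3=14
Max prey = 59 at step 1

Answer: 59 1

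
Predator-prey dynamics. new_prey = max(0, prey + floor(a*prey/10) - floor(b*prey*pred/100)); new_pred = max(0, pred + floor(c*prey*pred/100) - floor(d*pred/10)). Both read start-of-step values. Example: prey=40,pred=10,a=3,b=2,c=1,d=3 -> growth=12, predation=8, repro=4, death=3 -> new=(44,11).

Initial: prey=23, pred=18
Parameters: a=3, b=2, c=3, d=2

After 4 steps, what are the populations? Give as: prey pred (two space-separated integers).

Step 1: prey: 23+6-8=21; pred: 18+12-3=27
Step 2: prey: 21+6-11=16; pred: 27+17-5=39
Step 3: prey: 16+4-12=8; pred: 39+18-7=50
Step 4: prey: 8+2-8=2; pred: 50+12-10=52

Answer: 2 52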